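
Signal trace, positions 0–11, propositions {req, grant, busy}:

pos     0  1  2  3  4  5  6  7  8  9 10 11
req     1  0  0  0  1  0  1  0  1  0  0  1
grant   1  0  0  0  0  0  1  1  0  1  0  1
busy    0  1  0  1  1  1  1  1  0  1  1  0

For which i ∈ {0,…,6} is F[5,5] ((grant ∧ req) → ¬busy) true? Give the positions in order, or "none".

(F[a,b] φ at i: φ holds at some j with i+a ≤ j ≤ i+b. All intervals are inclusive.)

Evaluate at each i in [0,6]:
  i=0: ✓ (witness j=5)
  i=1: ✗ (none in [6,6])
  i=2: ✓ (witness j=7)
  i=3: ✓ (witness j=8)
  i=4: ✓ (witness j=9)
  i=5: ✓ (witness j=10)
  i=6: ✓ (witness j=11)

0, 2, 3, 4, 5, 6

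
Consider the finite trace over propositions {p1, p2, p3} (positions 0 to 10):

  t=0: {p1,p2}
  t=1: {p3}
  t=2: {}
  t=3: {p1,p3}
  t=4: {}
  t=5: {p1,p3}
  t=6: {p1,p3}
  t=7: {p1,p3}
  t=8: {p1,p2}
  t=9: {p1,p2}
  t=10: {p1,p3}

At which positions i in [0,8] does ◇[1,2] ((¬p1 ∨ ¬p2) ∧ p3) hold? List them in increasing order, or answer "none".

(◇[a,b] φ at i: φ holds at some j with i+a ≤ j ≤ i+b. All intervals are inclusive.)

Evaluate at each i in [0,8]:
  i=0: ✓ (witness j=1)
  i=1: ✓ (witness j=3)
  i=2: ✓ (witness j=3)
  i=3: ✓ (witness j=5)
  i=4: ✓ (witness j=5)
  i=5: ✓ (witness j=6)
  i=6: ✓ (witness j=7)
  i=7: ✗ (none in [8,9])
  i=8: ✓ (witness j=10)

0, 1, 2, 3, 4, 5, 6, 8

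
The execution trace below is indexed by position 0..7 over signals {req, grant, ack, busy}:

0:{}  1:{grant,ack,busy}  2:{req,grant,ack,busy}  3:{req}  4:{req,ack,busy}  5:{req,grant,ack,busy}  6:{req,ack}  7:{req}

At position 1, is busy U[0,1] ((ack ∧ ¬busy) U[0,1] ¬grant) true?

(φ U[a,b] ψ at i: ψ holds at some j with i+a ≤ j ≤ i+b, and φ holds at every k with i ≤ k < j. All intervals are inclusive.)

Need some j in [1,2] with ((ack ∧ ¬busy) U[0,1] ¬grant), and busy at every k in [1,j-1].
  j=1: ((ack ∧ ¬busy) U[0,1] ¬grant) — fails.
  j=2: ((ack ∧ ¬busy) U[0,1] ¬grant) — fails.
No j in the window works → until fails.

No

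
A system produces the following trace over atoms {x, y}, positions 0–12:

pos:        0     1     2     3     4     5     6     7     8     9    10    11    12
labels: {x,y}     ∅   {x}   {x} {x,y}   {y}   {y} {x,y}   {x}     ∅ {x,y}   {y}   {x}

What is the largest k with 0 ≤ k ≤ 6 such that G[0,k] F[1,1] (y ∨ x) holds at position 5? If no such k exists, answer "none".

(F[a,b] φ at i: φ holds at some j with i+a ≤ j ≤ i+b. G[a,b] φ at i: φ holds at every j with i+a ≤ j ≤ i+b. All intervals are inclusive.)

2

F[1,1] (y ∨ x) must hold from j=5 onward; find where it first fails.
  j=5: holds
  j=6: holds
  j=7: holds
  j=8: fails
Holds on [5,7], so largest k = 2.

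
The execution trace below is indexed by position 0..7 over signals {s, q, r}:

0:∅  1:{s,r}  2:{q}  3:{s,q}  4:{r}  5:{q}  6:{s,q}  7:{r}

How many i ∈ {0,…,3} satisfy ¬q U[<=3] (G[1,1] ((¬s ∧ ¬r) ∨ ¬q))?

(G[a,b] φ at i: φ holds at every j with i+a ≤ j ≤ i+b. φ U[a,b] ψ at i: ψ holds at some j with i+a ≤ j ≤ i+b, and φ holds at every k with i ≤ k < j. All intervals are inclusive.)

3

Evaluate at each i in [0,3]:
  i=0: ✓ (rhs at j=0)
  i=1: ✓ (rhs at j=1)
  i=2: ✗ (lhs fails at k=2 before rhs at j=3)
  i=3: ✓ (rhs at j=3)
Positions where it holds: {0, 1, 3} → 3.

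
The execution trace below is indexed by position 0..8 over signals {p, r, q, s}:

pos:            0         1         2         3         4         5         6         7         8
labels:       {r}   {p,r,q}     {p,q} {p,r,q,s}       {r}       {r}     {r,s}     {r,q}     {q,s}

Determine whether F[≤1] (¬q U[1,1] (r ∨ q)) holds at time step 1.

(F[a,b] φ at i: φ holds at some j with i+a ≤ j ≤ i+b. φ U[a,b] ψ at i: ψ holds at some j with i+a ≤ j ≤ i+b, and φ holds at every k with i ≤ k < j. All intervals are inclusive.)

Check (¬q U[1,1] (r ∨ q)) at each j in [1,2]:
  j=1: fails
  j=2: fails
No position in the window satisfies it → formula fails.

False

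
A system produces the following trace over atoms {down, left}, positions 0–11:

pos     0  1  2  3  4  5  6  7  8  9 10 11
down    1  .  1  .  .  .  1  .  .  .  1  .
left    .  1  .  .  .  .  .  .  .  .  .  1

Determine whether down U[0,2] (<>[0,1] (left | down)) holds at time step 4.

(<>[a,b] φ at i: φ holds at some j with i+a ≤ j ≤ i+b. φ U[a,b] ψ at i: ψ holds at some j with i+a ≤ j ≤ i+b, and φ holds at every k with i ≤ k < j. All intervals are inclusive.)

Need some j in [4,6] with <>[0,1] (left | down), and down at every k in [4,j-1].
  j=4: <>[0,1] (left | down) — fails (none in [4,5]).
  j=5: <>[0,1] (left | down) holds, but down fails at k=4 → not this j.
  j=6: <>[0,1] (left | down) holds, but down fails at k=4 → not this j.
No j in the window works → until fails.

No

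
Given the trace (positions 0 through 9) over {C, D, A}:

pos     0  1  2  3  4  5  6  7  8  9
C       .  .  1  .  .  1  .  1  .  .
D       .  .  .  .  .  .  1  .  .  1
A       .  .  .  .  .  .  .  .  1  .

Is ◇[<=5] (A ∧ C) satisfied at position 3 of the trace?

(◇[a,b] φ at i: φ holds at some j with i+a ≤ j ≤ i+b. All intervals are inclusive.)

Check (A ∧ C) at each j in [3,8]:
  j=3: false
  j=4: false
  j=5: false
  j=6: false
  j=7: false
  j=8: false
No position in the window satisfies it → formula fails.

No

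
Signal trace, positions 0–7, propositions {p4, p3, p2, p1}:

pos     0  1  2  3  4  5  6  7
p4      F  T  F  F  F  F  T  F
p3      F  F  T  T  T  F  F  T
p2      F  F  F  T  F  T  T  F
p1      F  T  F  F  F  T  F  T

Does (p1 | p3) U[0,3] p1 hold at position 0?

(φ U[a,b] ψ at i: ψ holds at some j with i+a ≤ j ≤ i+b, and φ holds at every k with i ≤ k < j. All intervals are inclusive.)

Does not hold

Need some j in [0,3] with p1, and (p1 | p3) at every k in [0,j-1].
  j=0: p1 false.
  j=1: p1 holds, but (p1 | p3) fails at k=0 → not this j.
  j=2: p1 false.
  j=3: p1 false.
No j in the window works → until fails.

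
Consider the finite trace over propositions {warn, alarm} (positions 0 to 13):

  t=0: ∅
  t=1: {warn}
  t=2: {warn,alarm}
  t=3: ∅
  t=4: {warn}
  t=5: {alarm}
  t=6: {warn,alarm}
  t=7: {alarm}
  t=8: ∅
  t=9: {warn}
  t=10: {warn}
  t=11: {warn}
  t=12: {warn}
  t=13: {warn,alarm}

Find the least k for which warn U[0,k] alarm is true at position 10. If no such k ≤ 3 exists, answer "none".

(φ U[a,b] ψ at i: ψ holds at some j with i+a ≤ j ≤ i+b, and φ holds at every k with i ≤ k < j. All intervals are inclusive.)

Need earliest j ≥ 10 with alarm, and warn at every k in [10,j-1].
  j=10: rhs fails.
  j=11: rhs fails.
  j=12: rhs fails.
  j=13: rhs holds; lhs holds on [10,12]. k = 3.

3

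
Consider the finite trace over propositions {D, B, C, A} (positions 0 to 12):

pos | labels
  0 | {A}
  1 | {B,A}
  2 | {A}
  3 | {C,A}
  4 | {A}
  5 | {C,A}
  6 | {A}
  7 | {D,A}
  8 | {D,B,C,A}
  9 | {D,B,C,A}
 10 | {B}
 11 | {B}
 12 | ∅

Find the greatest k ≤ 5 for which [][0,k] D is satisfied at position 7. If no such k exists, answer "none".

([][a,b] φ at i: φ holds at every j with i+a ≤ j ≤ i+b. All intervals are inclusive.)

2

D must hold from j=7 onward; find where it first fails.
  j=7: holds
  j=8: holds
  j=9: holds
  j=10: fails
Holds on [7,9], so largest k = 2.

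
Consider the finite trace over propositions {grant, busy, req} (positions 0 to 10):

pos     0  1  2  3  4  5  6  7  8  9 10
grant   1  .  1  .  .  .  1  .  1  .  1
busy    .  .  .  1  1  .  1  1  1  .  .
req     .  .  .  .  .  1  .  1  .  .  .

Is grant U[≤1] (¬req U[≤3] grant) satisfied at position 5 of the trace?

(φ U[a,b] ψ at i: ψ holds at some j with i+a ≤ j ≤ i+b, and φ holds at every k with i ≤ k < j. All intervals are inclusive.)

False

Need some j in [5,6] with (¬req U[≤3] grant), and grant at every k in [5,j-1].
  j=5: (¬req U[≤3] grant) — fails.
  j=6: (¬req U[≤3] grant) holds, but grant fails at k=5 → not this j.
No j in the window works → until fails.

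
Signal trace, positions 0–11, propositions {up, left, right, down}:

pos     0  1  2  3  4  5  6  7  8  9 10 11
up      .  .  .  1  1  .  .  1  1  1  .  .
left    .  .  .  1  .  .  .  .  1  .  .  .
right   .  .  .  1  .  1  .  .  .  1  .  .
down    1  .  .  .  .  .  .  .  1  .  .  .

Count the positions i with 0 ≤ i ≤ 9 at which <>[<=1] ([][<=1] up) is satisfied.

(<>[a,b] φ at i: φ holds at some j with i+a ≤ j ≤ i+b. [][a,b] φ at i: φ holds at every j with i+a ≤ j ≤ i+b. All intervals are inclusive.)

Evaluate at each i in [0,9]:
  i=0: ✗ (none in [0,1])
  i=1: ✗ (none in [1,2])
  i=2: ✓ (witness j=3)
  i=3: ✓ (witness j=3)
  i=4: ✗ (none in [4,5])
  i=5: ✗ (none in [5,6])
  i=6: ✓ (witness j=7)
  i=7: ✓ (witness j=7)
  i=8: ✓ (witness j=8)
  i=9: ✗ (none in [9,10])
Positions where it holds: {2, 3, 6, 7, 8} → 5.

5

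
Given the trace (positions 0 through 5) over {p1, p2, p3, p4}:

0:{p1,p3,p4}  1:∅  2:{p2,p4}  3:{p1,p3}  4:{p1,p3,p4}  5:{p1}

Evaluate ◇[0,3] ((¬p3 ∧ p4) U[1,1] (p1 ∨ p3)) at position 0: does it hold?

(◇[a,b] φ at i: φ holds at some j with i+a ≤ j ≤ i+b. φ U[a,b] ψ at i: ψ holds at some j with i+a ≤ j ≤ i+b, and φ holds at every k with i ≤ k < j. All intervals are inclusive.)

Check ((¬p3 ∧ p4) U[1,1] (p1 ∨ p3)) at each j in [0,3]:
  j=0: fails
  j=1: fails
  j=2: holds
  j=3: fails
Found at j=2 → formula holds.

True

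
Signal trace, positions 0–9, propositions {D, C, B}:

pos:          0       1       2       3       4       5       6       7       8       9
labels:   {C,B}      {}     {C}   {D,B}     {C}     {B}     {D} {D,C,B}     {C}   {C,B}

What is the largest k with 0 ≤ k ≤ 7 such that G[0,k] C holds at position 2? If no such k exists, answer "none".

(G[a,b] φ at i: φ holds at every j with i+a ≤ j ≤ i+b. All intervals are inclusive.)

0

C must hold from j=2 onward; find where it first fails.
  j=2: holds
  j=3: fails
Holds on [2,2], so largest k = 0.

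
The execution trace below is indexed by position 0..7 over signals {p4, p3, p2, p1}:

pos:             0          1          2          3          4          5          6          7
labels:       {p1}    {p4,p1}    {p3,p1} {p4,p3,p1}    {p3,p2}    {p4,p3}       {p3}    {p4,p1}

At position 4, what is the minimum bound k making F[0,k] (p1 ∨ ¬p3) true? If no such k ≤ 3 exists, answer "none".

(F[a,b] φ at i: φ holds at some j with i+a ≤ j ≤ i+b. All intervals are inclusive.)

3

Scan j = 4,5,… for (p1 ∨ ¬p3):
  j=4: fails
  j=5: fails
  j=6: fails
  j=7: holds
First hit at j=7, so smallest k = 7-4 = 3.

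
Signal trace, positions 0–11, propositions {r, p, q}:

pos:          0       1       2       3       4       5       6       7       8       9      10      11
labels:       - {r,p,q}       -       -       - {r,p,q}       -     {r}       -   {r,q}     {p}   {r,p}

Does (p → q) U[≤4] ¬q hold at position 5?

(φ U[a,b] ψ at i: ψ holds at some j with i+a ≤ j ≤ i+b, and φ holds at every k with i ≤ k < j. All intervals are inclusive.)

Need some j in [5,9] with ¬q, and (p → q) at every k in [5,j-1].
  j=5: ¬q false.
  j=6: ¬q holds; (p → q) holds at every k in [5,5] → satisfied.

True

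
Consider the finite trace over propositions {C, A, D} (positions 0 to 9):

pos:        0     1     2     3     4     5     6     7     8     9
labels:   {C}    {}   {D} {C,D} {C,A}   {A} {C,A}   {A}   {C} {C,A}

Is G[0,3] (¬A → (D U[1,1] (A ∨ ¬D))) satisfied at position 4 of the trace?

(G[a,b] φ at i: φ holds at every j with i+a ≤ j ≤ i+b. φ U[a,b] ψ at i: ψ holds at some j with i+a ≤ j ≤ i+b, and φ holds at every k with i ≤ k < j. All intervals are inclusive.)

Check (¬A → (D U[1,1] (A ∨ ¬D))) at every j in [4,7]:
  j=4: antecedent false → ✓
  j=5: antecedent false → ✓
  j=6: antecedent false → ✓
  j=7: antecedent false → ✓
All positions satisfy it → formula holds.

Yes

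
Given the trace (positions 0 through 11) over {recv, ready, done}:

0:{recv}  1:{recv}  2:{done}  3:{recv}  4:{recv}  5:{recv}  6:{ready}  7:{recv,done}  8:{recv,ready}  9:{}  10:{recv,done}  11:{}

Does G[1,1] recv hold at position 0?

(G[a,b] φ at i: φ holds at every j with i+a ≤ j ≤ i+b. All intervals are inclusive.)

Check recv at every j in [1,1]:
  j=1: true
All positions satisfy it → formula holds.

True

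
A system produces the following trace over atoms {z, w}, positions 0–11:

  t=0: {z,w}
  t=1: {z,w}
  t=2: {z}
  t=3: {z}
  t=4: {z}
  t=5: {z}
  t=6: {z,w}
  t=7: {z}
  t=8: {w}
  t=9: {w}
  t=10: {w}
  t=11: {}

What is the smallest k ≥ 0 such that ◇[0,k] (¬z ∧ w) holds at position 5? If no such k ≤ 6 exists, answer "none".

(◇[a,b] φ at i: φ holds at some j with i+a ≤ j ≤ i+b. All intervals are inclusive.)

Scan j = 5,6,… for (¬z ∧ w):
  j=5: fails
  j=6: fails
  j=7: fails
  j=8: holds
First hit at j=8, so smallest k = 8-5 = 3.

3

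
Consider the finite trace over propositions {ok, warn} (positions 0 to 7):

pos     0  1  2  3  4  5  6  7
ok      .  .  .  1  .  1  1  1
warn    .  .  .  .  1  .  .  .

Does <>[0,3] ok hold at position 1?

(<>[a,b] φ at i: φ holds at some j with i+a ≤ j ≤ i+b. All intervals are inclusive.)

Check ok at each j in [1,4]:
  j=1: false
  j=2: false
  j=3: true
  j=4: false
Found at j=3 → formula holds.

Yes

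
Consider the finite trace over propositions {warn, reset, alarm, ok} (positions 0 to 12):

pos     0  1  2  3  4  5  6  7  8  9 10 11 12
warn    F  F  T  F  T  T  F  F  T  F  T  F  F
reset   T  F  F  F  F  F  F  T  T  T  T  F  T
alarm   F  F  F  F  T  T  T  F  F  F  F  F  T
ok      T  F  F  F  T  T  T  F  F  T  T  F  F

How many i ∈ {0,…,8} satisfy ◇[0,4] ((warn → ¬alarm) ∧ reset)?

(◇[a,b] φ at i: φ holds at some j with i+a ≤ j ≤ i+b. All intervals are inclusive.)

7

Evaluate at each i in [0,8]:
  i=0: ✓ (witness j=0)
  i=1: ✗ (none in [1,5])
  i=2: ✗ (none in [2,6])
  i=3: ✓ (witness j=7)
  i=4: ✓ (witness j=7)
  i=5: ✓ (witness j=7)
  i=6: ✓ (witness j=7)
  i=7: ✓ (witness j=7)
  i=8: ✓ (witness j=8)
Positions where it holds: {0, 3, 4, 5, 6, 7, 8} → 7.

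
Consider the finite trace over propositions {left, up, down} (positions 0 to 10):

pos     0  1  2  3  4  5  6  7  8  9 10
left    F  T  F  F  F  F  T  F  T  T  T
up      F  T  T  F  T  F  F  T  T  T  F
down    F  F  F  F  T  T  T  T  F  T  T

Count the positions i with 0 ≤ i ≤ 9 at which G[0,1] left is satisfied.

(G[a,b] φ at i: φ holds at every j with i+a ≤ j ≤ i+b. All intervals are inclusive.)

2

Evaluate at each i in [0,9]:
  i=0: ✗ (fails at j=0)
  i=1: ✗ (fails at j=2)
  i=2: ✗ (fails at j=2)
  i=3: ✗ (fails at j=3)
  i=4: ✗ (fails at j=4)
  i=5: ✗ (fails at j=5)
  i=6: ✗ (fails at j=7)
  i=7: ✗ (fails at j=7)
  i=8: ✓ (all of [8,9])
  i=9: ✓ (all of [9,10])
Positions where it holds: {8, 9} → 2.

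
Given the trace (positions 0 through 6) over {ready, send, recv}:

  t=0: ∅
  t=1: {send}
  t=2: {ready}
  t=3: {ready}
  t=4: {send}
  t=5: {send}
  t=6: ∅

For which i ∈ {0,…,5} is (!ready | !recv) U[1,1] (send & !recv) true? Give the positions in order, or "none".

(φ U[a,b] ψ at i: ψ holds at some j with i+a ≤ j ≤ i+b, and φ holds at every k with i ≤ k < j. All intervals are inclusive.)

0, 3, 4

Evaluate at each i in [0,5]:
  i=0: ✓ (rhs at j=1; lhs holds on [0,0])
  i=1: ✗ (no rhs in [2,2])
  i=2: ✗ (no rhs in [3,3])
  i=3: ✓ (rhs at j=4; lhs holds on [3,3])
  i=4: ✓ (rhs at j=5; lhs holds on [4,4])
  i=5: ✗ (no rhs in [6,6])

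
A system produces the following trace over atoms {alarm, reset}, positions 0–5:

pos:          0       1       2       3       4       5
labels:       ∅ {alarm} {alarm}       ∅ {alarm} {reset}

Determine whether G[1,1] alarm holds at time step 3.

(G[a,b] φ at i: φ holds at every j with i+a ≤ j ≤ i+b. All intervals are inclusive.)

Check alarm at every j in [4,4]:
  j=4: true
All positions satisfy it → formula holds.

Yes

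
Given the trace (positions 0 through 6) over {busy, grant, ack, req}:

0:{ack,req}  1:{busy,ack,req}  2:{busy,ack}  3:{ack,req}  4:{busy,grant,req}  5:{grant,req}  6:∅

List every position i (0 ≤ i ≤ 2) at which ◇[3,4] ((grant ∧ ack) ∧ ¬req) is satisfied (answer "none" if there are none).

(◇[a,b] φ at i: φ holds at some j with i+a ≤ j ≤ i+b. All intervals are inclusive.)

none

Evaluate at each i in [0,2]:
  i=0: ✗ (none in [3,4])
  i=1: ✗ (none in [4,5])
  i=2: ✗ (none in [5,6])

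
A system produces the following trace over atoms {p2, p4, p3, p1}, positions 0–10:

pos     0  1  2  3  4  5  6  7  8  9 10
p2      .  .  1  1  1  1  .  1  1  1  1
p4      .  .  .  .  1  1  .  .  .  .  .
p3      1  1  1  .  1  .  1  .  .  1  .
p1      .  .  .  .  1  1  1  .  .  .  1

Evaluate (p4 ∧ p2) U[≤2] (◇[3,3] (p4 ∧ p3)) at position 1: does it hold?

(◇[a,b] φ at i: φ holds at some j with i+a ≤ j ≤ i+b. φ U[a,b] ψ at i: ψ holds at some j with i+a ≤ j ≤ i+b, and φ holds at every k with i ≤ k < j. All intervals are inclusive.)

True

Need some j in [1,3] with ◇[3,3] (p4 ∧ p3), and (p4 ∧ p2) at every k in [1,j-1].
  j=1: ◇[3,3] (p4 ∧ p3) holds; no prefix to check → satisfied.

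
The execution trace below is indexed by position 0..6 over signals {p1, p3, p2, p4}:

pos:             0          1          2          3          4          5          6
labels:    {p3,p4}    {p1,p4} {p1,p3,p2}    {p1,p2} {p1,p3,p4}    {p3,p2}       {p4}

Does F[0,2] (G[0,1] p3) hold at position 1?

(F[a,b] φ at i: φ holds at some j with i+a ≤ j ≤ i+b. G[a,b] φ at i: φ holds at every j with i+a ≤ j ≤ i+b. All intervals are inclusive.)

Does not hold

Check G[0,1] p3 at each j in [1,3]:
  j=1: fails at 1
  j=2: fails at 3
  j=3: fails at 3
No position in the window satisfies it → formula fails.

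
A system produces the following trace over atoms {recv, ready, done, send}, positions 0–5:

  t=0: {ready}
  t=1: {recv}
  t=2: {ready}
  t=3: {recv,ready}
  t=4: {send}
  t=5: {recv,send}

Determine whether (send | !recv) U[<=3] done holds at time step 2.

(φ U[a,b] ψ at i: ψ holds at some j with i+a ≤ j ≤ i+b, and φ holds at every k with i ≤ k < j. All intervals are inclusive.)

Need some j in [2,5] with done, and (send | !recv) at every k in [2,j-1].
  j=2: done false.
  j=3: done false.
  j=4: done false.
  j=5: done false.
No j in the window works → until fails.

No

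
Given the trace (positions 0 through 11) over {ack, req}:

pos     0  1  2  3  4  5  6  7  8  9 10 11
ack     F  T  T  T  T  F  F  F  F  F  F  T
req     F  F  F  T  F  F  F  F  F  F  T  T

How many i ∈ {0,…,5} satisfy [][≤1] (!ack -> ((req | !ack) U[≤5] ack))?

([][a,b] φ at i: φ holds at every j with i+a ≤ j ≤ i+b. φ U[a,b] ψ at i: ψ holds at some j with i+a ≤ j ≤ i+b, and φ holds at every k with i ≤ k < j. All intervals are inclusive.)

4

Evaluate at each i in [0,5]:
  i=0: ✓ (all of [0,1])
  i=1: ✓ (all of [1,2])
  i=2: ✓ (all of [2,3])
  i=3: ✓ (all of [3,4])
  i=4: ✗ (fails at j=5)
  i=5: ✗ (fails at j=5)
Positions where it holds: {0, 1, 2, 3} → 4.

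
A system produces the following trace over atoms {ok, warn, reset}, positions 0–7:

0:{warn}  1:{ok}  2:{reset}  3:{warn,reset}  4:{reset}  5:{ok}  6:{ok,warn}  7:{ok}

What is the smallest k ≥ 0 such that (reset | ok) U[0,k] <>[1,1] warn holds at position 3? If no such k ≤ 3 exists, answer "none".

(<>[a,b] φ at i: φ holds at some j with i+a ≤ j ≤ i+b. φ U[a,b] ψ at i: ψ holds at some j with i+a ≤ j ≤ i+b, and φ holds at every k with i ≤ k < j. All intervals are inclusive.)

Need earliest j ≥ 3 with <>[1,1] warn, and (reset | ok) at every k in [3,j-1].
  j=3: rhs fails.
  j=4: rhs fails.
  j=5: rhs holds; lhs holds on [3,4]. k = 2.

2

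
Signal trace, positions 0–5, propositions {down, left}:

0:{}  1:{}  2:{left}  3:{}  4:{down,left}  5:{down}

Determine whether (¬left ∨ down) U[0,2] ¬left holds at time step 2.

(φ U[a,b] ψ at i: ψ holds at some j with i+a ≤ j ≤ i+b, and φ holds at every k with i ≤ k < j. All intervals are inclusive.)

False

Need some j in [2,4] with ¬left, and (¬left ∨ down) at every k in [2,j-1].
  j=2: ¬left false.
  j=3: ¬left holds, but (¬left ∨ down) fails at k=2 → not this j.
  j=4: ¬left false.
No j in the window works → until fails.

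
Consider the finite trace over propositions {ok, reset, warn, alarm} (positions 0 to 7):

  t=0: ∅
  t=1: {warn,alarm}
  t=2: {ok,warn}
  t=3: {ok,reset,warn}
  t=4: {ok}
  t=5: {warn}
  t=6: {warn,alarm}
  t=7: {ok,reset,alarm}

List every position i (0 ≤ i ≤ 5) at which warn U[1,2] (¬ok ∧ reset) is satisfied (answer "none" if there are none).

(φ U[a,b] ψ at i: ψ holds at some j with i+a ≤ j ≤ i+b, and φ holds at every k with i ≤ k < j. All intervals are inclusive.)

Evaluate at each i in [0,5]:
  i=0: ✗ (no rhs in [1,2])
  i=1: ✗ (no rhs in [2,3])
  i=2: ✗ (no rhs in [3,4])
  i=3: ✗ (no rhs in [4,5])
  i=4: ✗ (no rhs in [5,6])
  i=5: ✗ (no rhs in [6,7])

none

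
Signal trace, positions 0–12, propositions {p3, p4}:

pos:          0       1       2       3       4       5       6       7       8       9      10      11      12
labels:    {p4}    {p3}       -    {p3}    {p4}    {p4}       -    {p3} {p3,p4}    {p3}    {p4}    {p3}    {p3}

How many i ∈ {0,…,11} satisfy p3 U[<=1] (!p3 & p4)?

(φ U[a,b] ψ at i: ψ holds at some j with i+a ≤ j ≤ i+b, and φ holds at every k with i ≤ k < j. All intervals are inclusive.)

Evaluate at each i in [0,11]:
  i=0: ✓ (rhs at j=0)
  i=1: ✗ (no rhs in [1,2])
  i=2: ✗ (no rhs in [2,3])
  i=3: ✓ (rhs at j=4; lhs holds on [3,3])
  i=4: ✓ (rhs at j=4)
  i=5: ✓ (rhs at j=5)
  i=6: ✗ (no rhs in [6,7])
  i=7: ✗ (no rhs in [7,8])
  i=8: ✗ (no rhs in [8,9])
  i=9: ✓ (rhs at j=10; lhs holds on [9,9])
  i=10: ✓ (rhs at j=10)
  i=11: ✗ (no rhs in [11,12])
Positions where it holds: {0, 3, 4, 5, 9, 10} → 6.

6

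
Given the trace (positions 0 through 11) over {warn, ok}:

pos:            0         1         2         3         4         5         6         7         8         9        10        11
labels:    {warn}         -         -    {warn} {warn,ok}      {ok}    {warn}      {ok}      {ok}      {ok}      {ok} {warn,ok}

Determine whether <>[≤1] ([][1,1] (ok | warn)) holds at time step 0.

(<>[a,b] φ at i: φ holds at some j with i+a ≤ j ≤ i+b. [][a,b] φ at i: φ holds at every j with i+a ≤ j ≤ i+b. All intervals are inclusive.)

False

Check [][1,1] (ok | warn) at each j in [0,1]:
  j=0: fails at 1
  j=1: fails at 2
No position in the window satisfies it → formula fails.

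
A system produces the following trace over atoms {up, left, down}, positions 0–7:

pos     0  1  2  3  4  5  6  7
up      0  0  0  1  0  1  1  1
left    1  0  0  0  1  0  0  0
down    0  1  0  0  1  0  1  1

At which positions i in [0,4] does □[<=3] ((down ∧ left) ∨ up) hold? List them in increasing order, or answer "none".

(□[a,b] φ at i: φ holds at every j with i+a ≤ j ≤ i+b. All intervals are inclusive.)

Evaluate at each i in [0,4]:
  i=0: ✗ (fails at j=0)
  i=1: ✗ (fails at j=1)
  i=2: ✗ (fails at j=2)
  i=3: ✓ (all of [3,6])
  i=4: ✓ (all of [4,7])

3, 4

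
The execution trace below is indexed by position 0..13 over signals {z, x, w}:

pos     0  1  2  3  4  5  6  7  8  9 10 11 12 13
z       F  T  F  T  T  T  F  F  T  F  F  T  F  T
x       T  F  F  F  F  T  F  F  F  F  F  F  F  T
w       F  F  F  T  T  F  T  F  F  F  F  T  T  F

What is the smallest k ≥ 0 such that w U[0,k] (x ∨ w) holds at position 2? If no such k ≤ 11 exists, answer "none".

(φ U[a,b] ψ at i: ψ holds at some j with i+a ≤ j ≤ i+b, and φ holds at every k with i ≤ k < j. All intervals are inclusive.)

Need earliest j ≥ 2 with (x ∨ w), and w at every k in [2,j-1].
  j=2: rhs fails.
  j=3: rhs holds but lhs fails at k=2.
  j=4: rhs holds but lhs fails at k=2.
  j=5: rhs holds but lhs fails at k=2.
  j=6: rhs holds but lhs fails at k=2.
  j=7: rhs fails.
  j=8: rhs fails.
  j=9: rhs fails.
  j=10: rhs fails.
  j=11: rhs holds but lhs fails at k=2.
  j=12: rhs holds but lhs fails at k=2.
  j=13: rhs holds but lhs fails at k=2.
No witness within the range → none.

none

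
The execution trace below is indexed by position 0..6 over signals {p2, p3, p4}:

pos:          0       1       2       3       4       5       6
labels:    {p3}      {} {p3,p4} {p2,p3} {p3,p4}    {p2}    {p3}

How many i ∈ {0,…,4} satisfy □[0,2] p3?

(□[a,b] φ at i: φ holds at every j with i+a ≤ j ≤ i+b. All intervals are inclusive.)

Evaluate at each i in [0,4]:
  i=0: ✗ (fails at j=1)
  i=1: ✗ (fails at j=1)
  i=2: ✓ (all of [2,4])
  i=3: ✗ (fails at j=5)
  i=4: ✗ (fails at j=5)
Positions where it holds: {2} → 1.

1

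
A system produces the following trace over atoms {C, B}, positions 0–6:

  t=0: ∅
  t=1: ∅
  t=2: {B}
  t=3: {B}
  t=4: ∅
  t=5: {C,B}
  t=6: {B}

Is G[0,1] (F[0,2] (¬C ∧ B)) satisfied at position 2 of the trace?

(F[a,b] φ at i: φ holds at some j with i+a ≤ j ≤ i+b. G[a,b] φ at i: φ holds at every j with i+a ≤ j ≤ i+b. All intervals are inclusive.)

Check F[0,2] (¬C ∧ B) at every j in [2,3]:
  j=2: holds (witness at 2)
  j=3: holds (witness at 3)
All positions satisfy it → formula holds.

True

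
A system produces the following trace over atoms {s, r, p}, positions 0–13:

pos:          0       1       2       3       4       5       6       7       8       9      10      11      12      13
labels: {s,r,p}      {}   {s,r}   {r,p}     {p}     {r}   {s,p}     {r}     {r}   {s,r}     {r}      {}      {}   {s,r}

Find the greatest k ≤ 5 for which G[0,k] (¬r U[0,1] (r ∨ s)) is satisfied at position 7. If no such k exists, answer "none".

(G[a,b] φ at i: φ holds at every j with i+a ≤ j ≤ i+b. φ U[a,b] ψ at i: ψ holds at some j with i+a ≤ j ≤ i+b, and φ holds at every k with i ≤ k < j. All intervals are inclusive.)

(¬r U[0,1] (r ∨ s)) must hold from j=7 onward; find where it first fails.
  j=7: holds
  j=8: holds
  j=9: holds
  j=10: holds
  j=11: fails
Holds on [7,10], so largest k = 3.

3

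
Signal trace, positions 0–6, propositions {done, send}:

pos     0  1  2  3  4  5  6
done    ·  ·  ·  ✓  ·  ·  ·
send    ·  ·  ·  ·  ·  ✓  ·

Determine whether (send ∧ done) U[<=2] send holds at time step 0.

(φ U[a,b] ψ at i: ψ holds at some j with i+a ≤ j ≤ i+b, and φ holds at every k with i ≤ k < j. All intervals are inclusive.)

No

Need some j in [0,2] with send, and (send ∧ done) at every k in [0,j-1].
  j=0: send false.
  j=1: send false.
  j=2: send false.
No j in the window works → until fails.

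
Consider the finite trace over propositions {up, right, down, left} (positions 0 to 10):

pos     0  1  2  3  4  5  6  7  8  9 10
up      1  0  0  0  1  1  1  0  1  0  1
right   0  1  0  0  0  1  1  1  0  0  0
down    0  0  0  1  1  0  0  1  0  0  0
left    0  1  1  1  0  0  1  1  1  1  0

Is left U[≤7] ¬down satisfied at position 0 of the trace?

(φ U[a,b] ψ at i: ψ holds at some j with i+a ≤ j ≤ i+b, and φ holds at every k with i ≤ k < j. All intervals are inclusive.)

Yes

Need some j in [0,7] with ¬down, and left at every k in [0,j-1].
  j=0: ¬down holds; no prefix to check → satisfied.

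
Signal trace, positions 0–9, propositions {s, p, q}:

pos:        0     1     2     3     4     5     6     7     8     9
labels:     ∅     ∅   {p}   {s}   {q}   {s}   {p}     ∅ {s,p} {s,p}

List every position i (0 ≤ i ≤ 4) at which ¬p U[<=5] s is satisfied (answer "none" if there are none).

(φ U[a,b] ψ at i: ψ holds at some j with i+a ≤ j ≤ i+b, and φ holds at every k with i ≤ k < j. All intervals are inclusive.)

3, 4

Evaluate at each i in [0,4]:
  i=0: ✗ (lhs fails at k=2 before rhs at j=3)
  i=1: ✗ (lhs fails at k=2 before rhs at j=3)
  i=2: ✗ (lhs fails at k=2 before rhs at j=3)
  i=3: ✓ (rhs at j=3)
  i=4: ✓ (rhs at j=5; lhs holds on [4,4])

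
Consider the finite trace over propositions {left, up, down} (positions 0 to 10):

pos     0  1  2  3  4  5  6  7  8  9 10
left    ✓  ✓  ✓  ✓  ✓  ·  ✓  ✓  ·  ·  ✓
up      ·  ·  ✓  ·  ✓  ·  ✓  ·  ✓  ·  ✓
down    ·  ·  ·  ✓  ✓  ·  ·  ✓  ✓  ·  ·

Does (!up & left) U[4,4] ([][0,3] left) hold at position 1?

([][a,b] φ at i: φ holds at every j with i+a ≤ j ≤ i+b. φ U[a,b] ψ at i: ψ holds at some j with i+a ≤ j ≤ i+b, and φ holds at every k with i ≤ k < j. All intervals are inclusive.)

Does not hold

Need some j in [5,5] with [][0,3] left, and (!up & left) at every k in [1,j-1].
  j=5: [][0,3] left — fails at 5.
No j in the window works → until fails.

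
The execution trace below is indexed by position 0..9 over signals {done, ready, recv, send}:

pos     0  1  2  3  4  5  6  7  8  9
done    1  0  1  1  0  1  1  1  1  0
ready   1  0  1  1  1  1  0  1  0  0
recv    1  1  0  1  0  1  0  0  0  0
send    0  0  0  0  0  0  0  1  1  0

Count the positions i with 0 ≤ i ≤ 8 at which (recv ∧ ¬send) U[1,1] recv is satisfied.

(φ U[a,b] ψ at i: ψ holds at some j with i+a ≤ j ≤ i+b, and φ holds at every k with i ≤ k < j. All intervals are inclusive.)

1

Evaluate at each i in [0,8]:
  i=0: ✓ (rhs at j=1; lhs holds on [0,0])
  i=1: ✗ (no rhs in [2,2])
  i=2: ✗ (lhs fails at k=2 before rhs at j=3)
  i=3: ✗ (no rhs in [4,4])
  i=4: ✗ (lhs fails at k=4 before rhs at j=5)
  i=5: ✗ (no rhs in [6,6])
  i=6: ✗ (no rhs in [7,7])
  i=7: ✗ (no rhs in [8,8])
  i=8: ✗ (no rhs in [9,9])
Positions where it holds: {0} → 1.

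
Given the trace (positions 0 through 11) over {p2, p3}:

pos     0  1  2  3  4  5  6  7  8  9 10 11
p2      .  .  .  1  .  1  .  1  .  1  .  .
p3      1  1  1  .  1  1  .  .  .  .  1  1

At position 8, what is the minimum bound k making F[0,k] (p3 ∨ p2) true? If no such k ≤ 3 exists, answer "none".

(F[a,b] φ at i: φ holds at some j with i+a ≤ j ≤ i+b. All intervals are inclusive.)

1

Scan j = 8,9,… for (p3 ∨ p2):
  j=8: fails
  j=9: holds
First hit at j=9, so smallest k = 9-8 = 1.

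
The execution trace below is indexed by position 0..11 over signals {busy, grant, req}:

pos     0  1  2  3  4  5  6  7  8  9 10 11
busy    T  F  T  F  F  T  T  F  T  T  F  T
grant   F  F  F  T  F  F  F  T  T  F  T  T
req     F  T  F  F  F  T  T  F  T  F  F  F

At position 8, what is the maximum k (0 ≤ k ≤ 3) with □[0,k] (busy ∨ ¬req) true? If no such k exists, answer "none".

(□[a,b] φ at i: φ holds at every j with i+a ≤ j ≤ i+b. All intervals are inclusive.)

(busy ∨ ¬req) must hold from j=8 onward; find where it first fails.
  j=8: holds
  j=9: holds
  j=10: holds
  j=11: holds
Holds through j=11; largest k = 3.

3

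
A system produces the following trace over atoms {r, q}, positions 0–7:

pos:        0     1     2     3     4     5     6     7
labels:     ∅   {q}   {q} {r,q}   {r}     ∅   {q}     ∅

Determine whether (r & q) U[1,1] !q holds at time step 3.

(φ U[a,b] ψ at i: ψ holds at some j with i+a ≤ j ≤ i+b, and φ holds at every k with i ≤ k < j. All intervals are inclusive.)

Yes

Need some j in [4,4] with !q, and (r & q) at every k in [3,j-1].
  j=4: !q holds; (r & q) holds at every k in [3,3] → satisfied.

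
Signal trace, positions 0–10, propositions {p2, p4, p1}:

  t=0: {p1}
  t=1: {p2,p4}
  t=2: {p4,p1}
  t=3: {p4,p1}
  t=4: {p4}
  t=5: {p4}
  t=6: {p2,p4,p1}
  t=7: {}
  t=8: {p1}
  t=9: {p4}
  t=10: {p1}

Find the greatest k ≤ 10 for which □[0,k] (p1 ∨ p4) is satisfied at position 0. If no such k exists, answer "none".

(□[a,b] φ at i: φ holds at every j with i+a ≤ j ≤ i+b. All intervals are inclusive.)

(p1 ∨ p4) must hold from j=0 onward; find where it first fails.
  j=0: holds
  j=1: holds
  j=2: holds
  j=3: holds
  j=4: holds
  j=5: holds
  j=6: holds
  j=7: fails
Holds on [0,6], so largest k = 6.

6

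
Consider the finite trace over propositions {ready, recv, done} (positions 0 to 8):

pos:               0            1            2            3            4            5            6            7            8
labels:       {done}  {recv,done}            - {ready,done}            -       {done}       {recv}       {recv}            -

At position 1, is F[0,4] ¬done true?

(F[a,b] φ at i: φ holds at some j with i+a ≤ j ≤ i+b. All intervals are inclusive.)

Check ¬done at each j in [1,5]:
  j=1: false
  j=2: true
  j=3: false
  j=4: true
  j=5: false
Found at j=2 → formula holds.

True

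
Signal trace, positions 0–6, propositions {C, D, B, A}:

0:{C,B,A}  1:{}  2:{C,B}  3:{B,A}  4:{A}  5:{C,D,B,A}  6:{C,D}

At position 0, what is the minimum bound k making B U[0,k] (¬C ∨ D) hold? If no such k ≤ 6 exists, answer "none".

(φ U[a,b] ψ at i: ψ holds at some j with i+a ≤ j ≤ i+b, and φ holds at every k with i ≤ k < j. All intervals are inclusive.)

Need earliest j ≥ 0 with (¬C ∨ D), and B at every k in [0,j-1].
  j=0: rhs fails.
  j=1: rhs holds; lhs holds on [0,0]. k = 1.

1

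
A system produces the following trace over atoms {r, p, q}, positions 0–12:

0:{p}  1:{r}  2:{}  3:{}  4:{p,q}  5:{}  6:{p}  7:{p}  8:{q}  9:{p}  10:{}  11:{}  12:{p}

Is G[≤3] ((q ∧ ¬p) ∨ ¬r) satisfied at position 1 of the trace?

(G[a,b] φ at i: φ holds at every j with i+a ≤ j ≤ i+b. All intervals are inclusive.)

False

Check ((q ∧ ¬p) ∨ ¬r) at every j in [1,4]:
  j=1: false
  j=2: true
  j=3: true
  j=4: true
Fails at j=1 → formula fails.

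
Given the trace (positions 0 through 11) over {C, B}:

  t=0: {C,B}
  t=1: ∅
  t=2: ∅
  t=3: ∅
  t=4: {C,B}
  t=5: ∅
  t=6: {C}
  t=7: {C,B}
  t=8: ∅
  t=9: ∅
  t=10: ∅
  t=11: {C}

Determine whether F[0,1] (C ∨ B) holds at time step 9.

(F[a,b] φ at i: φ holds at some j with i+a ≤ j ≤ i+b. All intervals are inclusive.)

Does not hold

Check (C ∨ B) at each j in [9,10]:
  j=9: false
  j=10: false
No position in the window satisfies it → formula fails.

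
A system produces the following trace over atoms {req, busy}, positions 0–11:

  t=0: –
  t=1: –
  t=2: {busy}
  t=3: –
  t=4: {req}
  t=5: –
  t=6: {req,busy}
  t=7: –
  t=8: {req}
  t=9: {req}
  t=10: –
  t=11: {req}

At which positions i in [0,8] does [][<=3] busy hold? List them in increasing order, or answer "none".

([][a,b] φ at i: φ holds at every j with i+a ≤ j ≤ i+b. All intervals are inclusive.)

Evaluate at each i in [0,8]:
  i=0: ✗ (fails at j=0)
  i=1: ✗ (fails at j=1)
  i=2: ✗ (fails at j=3)
  i=3: ✗ (fails at j=3)
  i=4: ✗ (fails at j=4)
  i=5: ✗ (fails at j=5)
  i=6: ✗ (fails at j=7)
  i=7: ✗ (fails at j=7)
  i=8: ✗ (fails at j=8)

none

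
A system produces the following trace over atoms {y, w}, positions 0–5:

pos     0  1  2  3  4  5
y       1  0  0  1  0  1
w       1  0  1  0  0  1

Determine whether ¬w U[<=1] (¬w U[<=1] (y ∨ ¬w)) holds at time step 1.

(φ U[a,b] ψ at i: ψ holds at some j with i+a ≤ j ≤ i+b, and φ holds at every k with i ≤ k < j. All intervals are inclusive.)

Yes

Need some j in [1,2] with (¬w U[<=1] (y ∨ ¬w)), and ¬w at every k in [1,j-1].
  j=1: (¬w U[<=1] (y ∨ ¬w)) holds; no prefix to check → satisfied.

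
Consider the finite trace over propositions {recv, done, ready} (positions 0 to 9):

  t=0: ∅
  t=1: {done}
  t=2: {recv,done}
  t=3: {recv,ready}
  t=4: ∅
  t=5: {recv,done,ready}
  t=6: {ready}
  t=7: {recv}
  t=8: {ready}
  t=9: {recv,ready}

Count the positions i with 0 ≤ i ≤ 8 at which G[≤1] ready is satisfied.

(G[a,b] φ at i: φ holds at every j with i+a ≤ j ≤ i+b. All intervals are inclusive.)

2

Evaluate at each i in [0,8]:
  i=0: ✗ (fails at j=0)
  i=1: ✗ (fails at j=1)
  i=2: ✗ (fails at j=2)
  i=3: ✗ (fails at j=4)
  i=4: ✗ (fails at j=4)
  i=5: ✓ (all of [5,6])
  i=6: ✗ (fails at j=7)
  i=7: ✗ (fails at j=7)
  i=8: ✓ (all of [8,9])
Positions where it holds: {5, 8} → 2.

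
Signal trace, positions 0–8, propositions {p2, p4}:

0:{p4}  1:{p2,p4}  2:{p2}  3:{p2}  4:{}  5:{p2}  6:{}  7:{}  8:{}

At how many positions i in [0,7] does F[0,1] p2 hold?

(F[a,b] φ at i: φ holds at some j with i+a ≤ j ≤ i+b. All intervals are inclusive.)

Evaluate at each i in [0,7]:
  i=0: ✓ (witness j=1)
  i=1: ✓ (witness j=1)
  i=2: ✓ (witness j=2)
  i=3: ✓ (witness j=3)
  i=4: ✓ (witness j=5)
  i=5: ✓ (witness j=5)
  i=6: ✗ (none in [6,7])
  i=7: ✗ (none in [7,8])
Positions where it holds: {0, 1, 2, 3, 4, 5} → 6.

6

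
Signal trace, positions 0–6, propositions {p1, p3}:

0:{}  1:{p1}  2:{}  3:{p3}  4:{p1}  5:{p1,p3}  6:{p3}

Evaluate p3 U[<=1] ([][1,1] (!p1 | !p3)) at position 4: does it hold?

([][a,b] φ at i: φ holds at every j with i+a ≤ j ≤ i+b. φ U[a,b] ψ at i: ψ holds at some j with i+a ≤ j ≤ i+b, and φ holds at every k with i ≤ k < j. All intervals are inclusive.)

Does not hold

Need some j in [4,5] with [][1,1] (!p1 | !p3), and p3 at every k in [4,j-1].
  j=4: [][1,1] (!p1 | !p3) — fails at 5.
  j=5: [][1,1] (!p1 | !p3) holds, but p3 fails at k=4 → not this j.
No j in the window works → until fails.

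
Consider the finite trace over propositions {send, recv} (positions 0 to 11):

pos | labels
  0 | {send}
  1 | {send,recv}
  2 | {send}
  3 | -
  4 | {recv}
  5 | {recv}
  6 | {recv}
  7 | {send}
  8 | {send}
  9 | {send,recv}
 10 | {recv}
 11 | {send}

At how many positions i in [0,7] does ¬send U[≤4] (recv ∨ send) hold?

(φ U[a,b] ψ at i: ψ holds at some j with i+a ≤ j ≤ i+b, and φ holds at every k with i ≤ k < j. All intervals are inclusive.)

8

Evaluate at each i in [0,7]:
  i=0: ✓ (rhs at j=0)
  i=1: ✓ (rhs at j=1)
  i=2: ✓ (rhs at j=2)
  i=3: ✓ (rhs at j=4; lhs holds on [3,3])
  i=4: ✓ (rhs at j=4)
  i=5: ✓ (rhs at j=5)
  i=6: ✓ (rhs at j=6)
  i=7: ✓ (rhs at j=7)
Positions where it holds: {0, 1, 2, 3, 4, 5, 6, 7} → 8.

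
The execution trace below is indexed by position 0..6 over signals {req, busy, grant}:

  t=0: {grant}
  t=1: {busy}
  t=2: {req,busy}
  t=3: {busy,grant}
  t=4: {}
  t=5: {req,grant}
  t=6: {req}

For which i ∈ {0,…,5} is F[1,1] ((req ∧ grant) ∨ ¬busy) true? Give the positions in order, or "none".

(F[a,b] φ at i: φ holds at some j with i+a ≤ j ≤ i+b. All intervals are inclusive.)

3, 4, 5

Evaluate at each i in [0,5]:
  i=0: ✗ (none in [1,1])
  i=1: ✗ (none in [2,2])
  i=2: ✗ (none in [3,3])
  i=3: ✓ (witness j=4)
  i=4: ✓ (witness j=5)
  i=5: ✓ (witness j=6)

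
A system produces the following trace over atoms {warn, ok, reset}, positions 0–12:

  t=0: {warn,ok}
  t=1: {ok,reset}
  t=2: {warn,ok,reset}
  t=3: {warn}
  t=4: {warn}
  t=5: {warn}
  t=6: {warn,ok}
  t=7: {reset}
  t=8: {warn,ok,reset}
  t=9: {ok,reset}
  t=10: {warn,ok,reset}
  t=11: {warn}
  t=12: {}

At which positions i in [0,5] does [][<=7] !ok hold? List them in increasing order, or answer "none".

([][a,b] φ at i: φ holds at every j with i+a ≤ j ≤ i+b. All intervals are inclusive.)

none

Evaluate at each i in [0,5]:
  i=0: ✗ (fails at j=0)
  i=1: ✗ (fails at j=1)
  i=2: ✗ (fails at j=2)
  i=3: ✗ (fails at j=6)
  i=4: ✗ (fails at j=6)
  i=5: ✗ (fails at j=6)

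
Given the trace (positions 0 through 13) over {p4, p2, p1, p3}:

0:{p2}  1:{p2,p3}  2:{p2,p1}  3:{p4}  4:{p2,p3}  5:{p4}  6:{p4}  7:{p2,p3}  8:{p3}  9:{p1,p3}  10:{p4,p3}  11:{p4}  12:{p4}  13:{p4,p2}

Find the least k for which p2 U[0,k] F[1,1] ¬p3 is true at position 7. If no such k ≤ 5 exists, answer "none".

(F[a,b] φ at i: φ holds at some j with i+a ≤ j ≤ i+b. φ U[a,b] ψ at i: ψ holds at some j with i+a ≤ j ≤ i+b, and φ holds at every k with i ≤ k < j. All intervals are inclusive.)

Need earliest j ≥ 7 with F[1,1] ¬p3, and p2 at every k in [7,j-1].
  j=7: rhs fails.
  j=8: rhs fails.
  j=9: rhs fails.
  j=10: rhs holds but lhs fails at k=8.
  j=11: rhs holds but lhs fails at k=8.
  j=12: rhs holds but lhs fails at k=8.
No witness within the range → none.

none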